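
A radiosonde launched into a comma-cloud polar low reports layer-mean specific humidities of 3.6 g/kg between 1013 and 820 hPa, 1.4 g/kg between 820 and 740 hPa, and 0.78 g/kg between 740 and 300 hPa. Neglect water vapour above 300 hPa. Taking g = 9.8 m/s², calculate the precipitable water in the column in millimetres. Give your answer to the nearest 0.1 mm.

Precipitable water is the column-integrated vapour mass per unit area: PW = (1/g) Σ q̄ Δp, with q in kg/kg and Δp in Pa (1 kg/m² of water = 1 mm).
Layer 1013–820 hPa: Δp = 193 hPa = 19300 Pa, q̄ = 0.0036 kg/kg → 0.0036 × 19300 / 9.8 = 7.09 mm
Layer 820–740 hPa: Δp = 80 hPa = 8000 Pa, q̄ = 0.0014 kg/kg → 0.0014 × 8000 / 9.8 = 1.14 mm
Layer 740–300 hPa: Δp = 440 hPa = 44000 Pa, q̄ = 0.00078 kg/kg → 0.00078 × 44000 / 9.8 = 3.50 mm
PW = 7.09 + 1.14 + 3.50 = 11.73 ≈ 11.7 mm.

PW ≈ 11.7 mm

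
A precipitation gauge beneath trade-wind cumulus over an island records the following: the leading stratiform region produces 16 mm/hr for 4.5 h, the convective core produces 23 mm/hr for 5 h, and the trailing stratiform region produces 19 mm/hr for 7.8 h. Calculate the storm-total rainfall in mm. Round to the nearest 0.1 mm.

Total = Σ Rᵢ Δtᵢ = 16 × 4.5 + 23 × 5 + 19 × 7.8
      = 72 + 115 + 148.2 = 335.2 mm.

total ≈ 335.2 mm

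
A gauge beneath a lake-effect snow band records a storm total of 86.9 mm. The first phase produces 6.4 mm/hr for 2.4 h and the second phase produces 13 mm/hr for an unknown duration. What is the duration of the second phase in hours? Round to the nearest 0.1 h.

duration ≈ 5.5 h

Known phases: 6.4 × 2.4 = 15.36 mm.
Remaining depth = 86.9 − 15.36 = 71.54 mm.
Duration = 71.54 / 13 = 5.5 h.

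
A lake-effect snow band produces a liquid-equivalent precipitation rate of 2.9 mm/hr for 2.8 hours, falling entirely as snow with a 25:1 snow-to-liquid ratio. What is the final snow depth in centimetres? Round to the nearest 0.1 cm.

Liquid-equivalent depth = 2.9 × 2.8 = 8.12 mm.
Snow depth = 8.12 mm × 25 = 203 mm = 20.3 cm.

snow depth ≈ 20.3 cm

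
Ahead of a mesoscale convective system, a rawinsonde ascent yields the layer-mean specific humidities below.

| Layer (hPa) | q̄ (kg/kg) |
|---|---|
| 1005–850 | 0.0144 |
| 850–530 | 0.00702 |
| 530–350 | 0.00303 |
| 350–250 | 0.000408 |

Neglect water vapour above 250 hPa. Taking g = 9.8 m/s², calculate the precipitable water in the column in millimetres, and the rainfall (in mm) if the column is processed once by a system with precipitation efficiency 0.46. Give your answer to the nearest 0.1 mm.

PW ≈ 51.7 mm; rainfall ≈ 23.8 mm

Precipitable water is the column-integrated vapour mass per unit area: PW = (1/g) Σ q̄ Δp, with q in kg/kg and Δp in Pa (1 kg/m² of water = 1 mm).
Layer 1005–850 hPa: Δp = 155 hPa = 15500 Pa, q̄ = 0.0144 kg/kg → 0.0144 × 15500 / 9.8 = 22.78 mm
Layer 850–530 hPa: Δp = 320 hPa = 32000 Pa, q̄ = 0.00702 kg/kg → 0.00702 × 32000 / 9.8 = 22.92 mm
Layer 530–350 hPa: Δp = 180 hPa = 18000 Pa, q̄ = 0.00303 kg/kg → 0.00303 × 18000 / 9.8 = 5.57 mm
Layer 350–250 hPa: Δp = 100 hPa = 10000 Pa, q̄ = 0.000408 kg/kg → 0.000408 × 10000 / 9.8 = 0.42 mm
PW = 22.78 + 22.92 + 5.57 + 0.42 = 51.69 ≈ 51.7 mm.
Rainfall = ε × PW = 0.46 × 51.7 = 23.8 mm.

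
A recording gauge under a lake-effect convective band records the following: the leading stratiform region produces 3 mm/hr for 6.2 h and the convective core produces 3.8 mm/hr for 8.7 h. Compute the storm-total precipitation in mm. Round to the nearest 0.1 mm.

total ≈ 51.7 mm

Total = Σ Rᵢ Δtᵢ = 3 × 6.2 + 3.8 × 8.7
      = 18.6 + 33.06 = 51.7 mm.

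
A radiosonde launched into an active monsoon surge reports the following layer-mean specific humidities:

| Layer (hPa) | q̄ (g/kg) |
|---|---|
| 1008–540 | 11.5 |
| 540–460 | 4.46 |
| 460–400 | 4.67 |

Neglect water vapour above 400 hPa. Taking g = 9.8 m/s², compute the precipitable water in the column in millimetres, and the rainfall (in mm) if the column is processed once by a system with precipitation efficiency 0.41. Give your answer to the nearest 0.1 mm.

Precipitable water is the column-integrated vapour mass per unit area: PW = (1/g) Σ q̄ Δp, with q in kg/kg and Δp in Pa (1 kg/m² of water = 1 mm).
Layer 1008–540 hPa: Δp = 468 hPa = 46800 Pa, q̄ = 0.0115 kg/kg → 0.0115 × 46800 / 9.8 = 54.92 mm
Layer 540–460 hPa: Δp = 80 hPa = 8000 Pa, q̄ = 0.00446 kg/kg → 0.00446 × 8000 / 9.8 = 3.64 mm
Layer 460–400 hPa: Δp = 60 hPa = 6000 Pa, q̄ = 0.00467 kg/kg → 0.00467 × 6000 / 9.8 = 2.86 mm
PW = 54.92 + 3.64 + 2.86 = 61.42 ≈ 61.4 mm.
Rainfall = ε × PW = 0.41 × 61.4 = 25.2 mm.

PW ≈ 61.4 mm; rainfall ≈ 25.2 mm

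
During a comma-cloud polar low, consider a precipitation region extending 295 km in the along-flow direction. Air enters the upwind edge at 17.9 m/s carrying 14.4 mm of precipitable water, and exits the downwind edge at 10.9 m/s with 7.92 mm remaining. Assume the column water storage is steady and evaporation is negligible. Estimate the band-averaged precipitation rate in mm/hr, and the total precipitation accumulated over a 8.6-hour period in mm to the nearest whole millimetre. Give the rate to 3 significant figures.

Column moisture flux per unit crosswind length is F = V × PW.
Inflow: F_in = 17.9 × 14.4 = 257.76 mm·m/s
Outflow: F_out = 10.9 × 7.92 = 86.328 mm·m/s
Steady-state rate R = (F_in − F_out)/L = (257.76 − 86.328) / 295000 m = 5.811e-04 mm/s.
R = 5.811e-04 × 3600 = 2.09 mm/hr.
Over 8.6 h: total = 2.09 × 8.6 = 17.974 ≈ 18 mm.

R ≈ 2.09 mm/hr; total ≈ 18 mm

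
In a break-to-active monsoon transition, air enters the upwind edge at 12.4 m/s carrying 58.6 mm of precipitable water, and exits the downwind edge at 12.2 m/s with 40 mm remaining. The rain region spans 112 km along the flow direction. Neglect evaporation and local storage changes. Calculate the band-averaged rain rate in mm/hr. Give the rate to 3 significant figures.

R ≈ 7.67 mm/hr

Column moisture flux per unit crosswind length is F = V × PW.
Inflow: F_in = 12.4 × 58.6 = 726.64 mm·m/s
Outflow: F_out = 12.2 × 40 = 488 mm·m/s
Steady-state rate R = (F_in − F_out)/L = (726.64 − 488) / 112000 m = 2.131e-03 mm/s.
R = 2.131e-03 × 3600 = 7.67 mm/hr.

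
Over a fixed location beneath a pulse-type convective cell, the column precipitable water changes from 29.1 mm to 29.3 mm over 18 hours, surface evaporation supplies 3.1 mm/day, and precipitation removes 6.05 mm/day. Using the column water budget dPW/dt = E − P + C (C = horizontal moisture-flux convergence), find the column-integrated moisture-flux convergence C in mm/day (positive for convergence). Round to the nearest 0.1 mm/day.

dPW/dt = (29.3 − 29.1) mm / (18/24 day) = +0.267 mm/day.
C = dPW/dt − E + P = (+0.267) − 3.1 + 6.05 = 3.2 mm/day.

C ≈ 3.2 mm/day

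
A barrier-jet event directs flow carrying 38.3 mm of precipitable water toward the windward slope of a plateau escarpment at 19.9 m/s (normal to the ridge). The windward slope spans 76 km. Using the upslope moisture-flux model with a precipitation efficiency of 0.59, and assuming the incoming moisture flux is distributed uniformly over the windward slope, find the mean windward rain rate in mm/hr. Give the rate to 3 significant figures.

Incoming column moisture flux per unit ridge length: F = V × PW = 19.9 × 38.3 = 762.17 mm·m/s.
Spread over the 76 km slope with efficiency ε = 0.59: R = ε·F/W = 0.59 × 762.17 / 76000 m = 5.917e-03 mm/s.
R = 5.917e-03 × 3600 = 21.3 mm/hr.

R ≈ 21.3 mm/hr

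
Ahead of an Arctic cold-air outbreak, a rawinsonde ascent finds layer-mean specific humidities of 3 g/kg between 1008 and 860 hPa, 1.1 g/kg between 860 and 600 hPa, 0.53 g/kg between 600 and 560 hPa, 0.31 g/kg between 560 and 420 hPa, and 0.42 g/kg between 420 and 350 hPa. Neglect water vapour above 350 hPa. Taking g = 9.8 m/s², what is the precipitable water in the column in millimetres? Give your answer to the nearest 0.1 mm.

Precipitable water is the column-integrated vapour mass per unit area: PW = (1/g) Σ q̄ Δp, with q in kg/kg and Δp in Pa (1 kg/m² of water = 1 mm).
Layer 1008–860 hPa: Δp = 148 hPa = 14800 Pa, q̄ = 0.003 kg/kg → 0.003 × 14800 / 9.8 = 4.53 mm
Layer 860–600 hPa: Δp = 260 hPa = 26000 Pa, q̄ = 0.0011 kg/kg → 0.0011 × 26000 / 9.8 = 2.92 mm
Layer 600–560 hPa: Δp = 40 hPa = 4000 Pa, q̄ = 0.00053 kg/kg → 0.00053 × 4000 / 9.8 = 0.22 mm
Layer 560–420 hPa: Δp = 140 hPa = 14000 Pa, q̄ = 0.00031 kg/kg → 0.00031 × 14000 / 9.8 = 0.44 mm
Layer 420–350 hPa: Δp = 70 hPa = 7000 Pa, q̄ = 0.00042 kg/kg → 0.00042 × 7000 / 9.8 = 0.30 mm
PW = 4.53 + 2.92 + 0.22 + 0.44 + 0.30 = 8.41 ≈ 8.4 mm.

PW ≈ 8.4 mm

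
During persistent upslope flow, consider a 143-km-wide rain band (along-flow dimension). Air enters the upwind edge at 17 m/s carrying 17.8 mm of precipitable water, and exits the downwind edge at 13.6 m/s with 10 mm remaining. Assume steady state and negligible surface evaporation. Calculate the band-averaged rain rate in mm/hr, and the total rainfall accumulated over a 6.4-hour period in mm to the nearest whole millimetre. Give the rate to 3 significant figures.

Column moisture flux per unit crosswind length is F = V × PW.
Inflow: F_in = 17 × 17.8 = 302.6 mm·m/s
Outflow: F_out = 13.6 × 10 = 136 mm·m/s
Steady-state rate R = (F_in − F_out)/L = (302.6 − 136) / 143000 m = 1.165e-03 mm/s.
R = 1.165e-03 × 3600 = 4.19 mm/hr.
Over 6.4 h: total = 4.19 × 6.4 = 26.816 ≈ 27 mm.

R ≈ 4.19 mm/hr; total ≈ 27 mm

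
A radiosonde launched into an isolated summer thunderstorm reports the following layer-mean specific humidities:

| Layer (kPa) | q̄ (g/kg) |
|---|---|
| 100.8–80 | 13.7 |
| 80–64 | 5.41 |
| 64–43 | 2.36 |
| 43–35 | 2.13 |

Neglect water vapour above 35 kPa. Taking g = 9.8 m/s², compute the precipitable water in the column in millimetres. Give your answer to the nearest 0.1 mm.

PW ≈ 44.7 mm

Precipitable water is the column-integrated vapour mass per unit area: PW = (1/g) Σ q̄ Δp, with q in kg/kg and Δp in Pa (1 kg/m² of water = 1 mm).
Layer 100.8–80 kPa: Δp = 208 hPa = 20800 Pa, q̄ = 0.0137 kg/kg → 0.0137 × 20800 / 9.8 = 29.08 mm
Layer 80–64 kPa: Δp = 160 hPa = 16000 Pa, q̄ = 0.00541 kg/kg → 0.00541 × 16000 / 9.8 = 8.83 mm
Layer 64–43 kPa: Δp = 210 hPa = 21000 Pa, q̄ = 0.00236 kg/kg → 0.00236 × 21000 / 9.8 = 5.06 mm
Layer 43–35 kPa: Δp = 80 hPa = 8000 Pa, q̄ = 0.00213 kg/kg → 0.00213 × 8000 / 9.8 = 1.74 mm
PW = 29.08 + 8.83 + 5.06 + 1.74 = 44.71 ≈ 44.7 mm.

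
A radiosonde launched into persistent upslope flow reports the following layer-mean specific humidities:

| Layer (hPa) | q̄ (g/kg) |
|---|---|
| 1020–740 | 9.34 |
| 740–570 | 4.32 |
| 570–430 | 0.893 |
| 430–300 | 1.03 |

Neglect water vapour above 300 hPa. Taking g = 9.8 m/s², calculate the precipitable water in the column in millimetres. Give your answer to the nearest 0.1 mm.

PW ≈ 36.8 mm

Precipitable water is the column-integrated vapour mass per unit area: PW = (1/g) Σ q̄ Δp, with q in kg/kg and Δp in Pa (1 kg/m² of water = 1 mm).
Layer 1020–740 hPa: Δp = 280 hPa = 28000 Pa, q̄ = 0.00934 kg/kg → 0.00934 × 28000 / 9.8 = 26.69 mm
Layer 740–570 hPa: Δp = 170 hPa = 17000 Pa, q̄ = 0.00432 kg/kg → 0.00432 × 17000 / 9.8 = 7.49 mm
Layer 570–430 hPa: Δp = 140 hPa = 14000 Pa, q̄ = 0.000893 kg/kg → 0.000893 × 14000 / 9.8 = 1.28 mm
Layer 430–300 hPa: Δp = 130 hPa = 13000 Pa, q̄ = 0.00103 kg/kg → 0.00103 × 13000 / 9.8 = 1.37 mm
PW = 26.69 + 7.49 + 1.28 + 1.37 = 36.83 ≈ 36.8 mm.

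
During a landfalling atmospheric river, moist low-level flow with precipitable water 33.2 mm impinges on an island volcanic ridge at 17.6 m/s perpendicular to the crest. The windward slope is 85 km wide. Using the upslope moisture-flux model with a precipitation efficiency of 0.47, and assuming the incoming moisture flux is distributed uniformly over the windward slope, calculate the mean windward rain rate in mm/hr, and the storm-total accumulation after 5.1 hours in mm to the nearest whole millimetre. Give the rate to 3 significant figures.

R ≈ 11.6 mm/hr; total ≈ 59 mm

Incoming column moisture flux per unit ridge length: F = V × PW = 17.6 × 33.2 = 584.32 mm·m/s.
Spread over the 85 km slope with efficiency ε = 0.47: R = ε·F/W = 0.47 × 584.32 / 85000 m = 3.231e-03 mm/s.
R = 3.231e-03 × 3600 = 11.6 mm/hr.
Over 5.1 h: total = 11.6 × 5.1 = 59.16 ≈ 59 mm.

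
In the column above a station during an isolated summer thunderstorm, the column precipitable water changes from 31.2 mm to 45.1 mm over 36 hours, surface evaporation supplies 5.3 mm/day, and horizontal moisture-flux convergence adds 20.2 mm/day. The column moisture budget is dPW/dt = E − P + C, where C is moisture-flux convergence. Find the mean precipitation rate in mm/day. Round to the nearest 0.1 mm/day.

P ≈ 16.2 mm/day

dPW/dt = (45.1 − 31.2) mm / (36/24 day) = +9.267 mm/day.
P = E + C − dPW/dt = 5.3 + (20.2) − (+9.267) = 16.2 mm/day.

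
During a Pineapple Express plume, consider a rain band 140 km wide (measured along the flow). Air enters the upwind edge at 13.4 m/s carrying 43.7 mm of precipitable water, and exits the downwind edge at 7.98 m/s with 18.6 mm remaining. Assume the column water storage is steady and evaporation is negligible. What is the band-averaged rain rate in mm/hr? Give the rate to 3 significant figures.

Column moisture flux per unit crosswind length is F = V × PW.
Inflow: F_in = 13.4 × 43.7 = 585.58 mm·m/s
Outflow: F_out = 7.98 × 18.6 = 148.428 mm·m/s
Steady-state rate R = (F_in − F_out)/L = (585.58 − 148.428) / 140000 m = 3.123e-03 mm/s.
R = 3.123e-03 × 3600 = 11.2 mm/hr.

R ≈ 11.2 mm/hr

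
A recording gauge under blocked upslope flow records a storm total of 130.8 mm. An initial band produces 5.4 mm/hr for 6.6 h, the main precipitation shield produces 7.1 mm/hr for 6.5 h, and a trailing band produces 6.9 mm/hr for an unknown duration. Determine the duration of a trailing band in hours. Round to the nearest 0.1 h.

duration ≈ 7.1 h

Known phases: 5.4 × 6.6 + 7.1 × 6.5 = 35.64 + 46.15 = 81.79 mm.
Remaining depth = 130.8 − 81.79 = 49.01 mm.
Duration = 49.01 / 6.9 = 7.1 h.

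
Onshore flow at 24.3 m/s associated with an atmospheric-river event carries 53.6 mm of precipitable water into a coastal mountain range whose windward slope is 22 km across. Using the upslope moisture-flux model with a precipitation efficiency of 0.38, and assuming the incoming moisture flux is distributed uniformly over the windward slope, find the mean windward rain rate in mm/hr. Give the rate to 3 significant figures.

Incoming column moisture flux per unit ridge length: F = V × PW = 24.3 × 53.6 = 1302.48 mm·m/s.
Spread over the 22 km slope with efficiency ε = 0.38: R = ε·F/W = 0.38 × 1302.48 / 22000 m = 2.250e-02 mm/s.
R = 2.250e-02 × 3600 = 81.0 mm/hr.

R ≈ 81.0 mm/hr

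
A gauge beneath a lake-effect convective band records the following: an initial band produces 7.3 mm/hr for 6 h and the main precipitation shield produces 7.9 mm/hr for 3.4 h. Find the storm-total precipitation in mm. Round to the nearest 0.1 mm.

total ≈ 70.7 mm

Total = Σ Rᵢ Δtᵢ = 7.3 × 6 + 7.9 × 3.4
      = 43.8 + 26.86 = 70.7 mm.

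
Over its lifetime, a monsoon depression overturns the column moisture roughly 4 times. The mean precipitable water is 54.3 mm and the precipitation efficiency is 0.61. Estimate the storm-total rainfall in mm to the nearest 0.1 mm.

Each cycle deposits ε × PW = 0.61 × 54.3 = 33.123 mm.
Over 4 cycles: 4 × 33.123 = 132.5 mm.

rainfall ≈ 132.5 mm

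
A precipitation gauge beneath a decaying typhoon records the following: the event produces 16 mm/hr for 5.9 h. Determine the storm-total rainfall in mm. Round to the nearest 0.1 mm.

Total = Σ Rᵢ Δtᵢ = 16 × 5.9
      = 94.4 = 94.4 mm.

total ≈ 94.4 mm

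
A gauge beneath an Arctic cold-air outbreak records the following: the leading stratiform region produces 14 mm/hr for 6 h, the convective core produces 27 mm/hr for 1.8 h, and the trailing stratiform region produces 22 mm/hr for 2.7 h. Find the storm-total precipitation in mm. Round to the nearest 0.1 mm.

total ≈ 192.0 mm

Total = Σ Rᵢ Δtᵢ = 14 × 6 + 27 × 1.8 + 22 × 2.7
      = 84 + 48.6 + 59.4 = 192.0 mm.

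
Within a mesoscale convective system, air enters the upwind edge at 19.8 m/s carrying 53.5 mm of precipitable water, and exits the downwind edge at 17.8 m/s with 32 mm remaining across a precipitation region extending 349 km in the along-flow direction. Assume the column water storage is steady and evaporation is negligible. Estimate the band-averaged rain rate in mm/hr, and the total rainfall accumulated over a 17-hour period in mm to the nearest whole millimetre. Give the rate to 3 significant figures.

Column moisture flux per unit crosswind length is F = V × PW.
Inflow: F_in = 19.8 × 53.5 = 1059.3 mm·m/s
Outflow: F_out = 17.8 × 32 = 569.6 mm·m/s
Steady-state rate R = (F_in − F_out)/L = (1059.3 − 569.6) / 349000 m = 1.403e-03 mm/s.
R = 1.403e-03 × 3600 = 5.05 mm/hr.
Over 17 h: total = 5.05 × 17 = 85.85 ≈ 86 mm.

R ≈ 5.05 mm/hr; total ≈ 86 mm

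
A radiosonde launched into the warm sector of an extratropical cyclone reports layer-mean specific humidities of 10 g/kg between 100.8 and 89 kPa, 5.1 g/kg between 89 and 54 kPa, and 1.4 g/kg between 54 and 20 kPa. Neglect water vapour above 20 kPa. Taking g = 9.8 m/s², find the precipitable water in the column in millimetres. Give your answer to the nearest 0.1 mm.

PW ≈ 35.1 mm

Precipitable water is the column-integrated vapour mass per unit area: PW = (1/g) Σ q̄ Δp, with q in kg/kg and Δp in Pa (1 kg/m² of water = 1 mm).
Layer 100.8–89 kPa: Δp = 118 hPa = 11800 Pa, q̄ = 0.01 kg/kg → 0.01 × 11800 / 9.8 = 12.04 mm
Layer 89–54 kPa: Δp = 350 hPa = 35000 Pa, q̄ = 0.0051 kg/kg → 0.0051 × 35000 / 9.8 = 18.21 mm
Layer 54–20 kPa: Δp = 340 hPa = 34000 Pa, q̄ = 0.0014 kg/kg → 0.0014 × 34000 / 9.8 = 4.86 mm
PW = 12.04 + 18.21 + 4.86 = 35.11 ≈ 35.1 mm.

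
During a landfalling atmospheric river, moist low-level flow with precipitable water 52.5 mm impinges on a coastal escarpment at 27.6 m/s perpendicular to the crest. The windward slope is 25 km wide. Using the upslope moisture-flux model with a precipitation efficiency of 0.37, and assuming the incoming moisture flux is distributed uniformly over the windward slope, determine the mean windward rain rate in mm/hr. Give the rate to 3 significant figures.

R ≈ 77.2 mm/hr

Incoming column moisture flux per unit ridge length: F = V × PW = 27.6 × 52.5 = 1449 mm·m/s.
Spread over the 25 km slope with efficiency ε = 0.37: R = ε·F/W = 0.37 × 1449 / 25000 m = 2.145e-02 mm/s.
R = 2.145e-02 × 3600 = 77.2 mm/hr.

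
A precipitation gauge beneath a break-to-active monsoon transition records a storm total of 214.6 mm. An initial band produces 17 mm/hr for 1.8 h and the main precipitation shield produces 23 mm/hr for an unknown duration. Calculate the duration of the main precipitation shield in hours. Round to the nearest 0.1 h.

duration ≈ 8.0 h

Known phases: 17 × 1.8 = 30.6 mm.
Remaining depth = 214.6 − 30.6 = 184 mm.
Duration = 184 / 23 = 8.0 h.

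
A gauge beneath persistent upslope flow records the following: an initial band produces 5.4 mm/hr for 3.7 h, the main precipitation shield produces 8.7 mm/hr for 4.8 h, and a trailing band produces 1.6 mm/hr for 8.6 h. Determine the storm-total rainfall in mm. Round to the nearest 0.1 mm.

total ≈ 75.5 mm

Total = Σ Rᵢ Δtᵢ = 5.4 × 3.7 + 8.7 × 4.8 + 1.6 × 8.6
      = 19.98 + 41.76 + 13.76 = 75.5 mm.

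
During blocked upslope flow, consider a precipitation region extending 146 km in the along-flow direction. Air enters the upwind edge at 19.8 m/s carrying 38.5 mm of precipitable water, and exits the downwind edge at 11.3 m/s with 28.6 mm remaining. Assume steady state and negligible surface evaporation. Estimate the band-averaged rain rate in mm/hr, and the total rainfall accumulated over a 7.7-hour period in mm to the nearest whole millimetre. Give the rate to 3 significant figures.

Column moisture flux per unit crosswind length is F = V × PW.
Inflow: F_in = 19.8 × 38.5 = 762.3 mm·m/s
Outflow: F_out = 11.3 × 28.6 = 323.18 mm·m/s
Steady-state rate R = (F_in − F_out)/L = (762.3 − 323.18) / 146000 m = 3.008e-03 mm/s.
R = 3.008e-03 × 3600 = 10.8 mm/hr.
Over 7.7 h: total = 10.8 × 7.7 = 83.16 ≈ 83 mm.

R ≈ 10.8 mm/hr; total ≈ 83 mm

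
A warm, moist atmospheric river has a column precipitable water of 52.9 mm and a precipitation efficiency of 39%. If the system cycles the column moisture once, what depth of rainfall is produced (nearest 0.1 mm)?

Rainfall = ε × PW = 0.39 × 52.9 = 20.6 mm.

rainfall ≈ 20.6 mm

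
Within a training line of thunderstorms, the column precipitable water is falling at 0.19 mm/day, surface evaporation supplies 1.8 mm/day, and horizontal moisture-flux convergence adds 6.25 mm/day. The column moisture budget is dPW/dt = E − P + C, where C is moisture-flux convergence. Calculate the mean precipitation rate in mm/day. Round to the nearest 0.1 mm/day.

dPW/dt = -0.19 mm/day.
P = E + C − dPW/dt = 1.8 + (6.25) − (-0.19) = 8.2 mm/day.

P ≈ 8.2 mm/day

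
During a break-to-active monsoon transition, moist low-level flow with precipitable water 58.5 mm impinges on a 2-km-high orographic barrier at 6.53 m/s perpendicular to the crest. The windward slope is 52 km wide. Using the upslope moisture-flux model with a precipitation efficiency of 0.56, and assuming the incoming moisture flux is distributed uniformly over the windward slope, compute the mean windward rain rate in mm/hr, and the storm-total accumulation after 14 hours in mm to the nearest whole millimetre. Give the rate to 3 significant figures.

R ≈ 14.8 mm/hr; total ≈ 207 mm

Incoming column moisture flux per unit ridge length: F = V × PW = 6.53 × 58.5 = 382.005 mm·m/s.
Spread over the 52 km slope with efficiency ε = 0.56: R = ε·F/W = 0.56 × 382.005 / 52000 m = 4.114e-03 mm/s.
R = 4.114e-03 × 3600 = 14.8 mm/hr.
Over 14 h: total = 14.8 × 14 = 207.2 ≈ 207 mm.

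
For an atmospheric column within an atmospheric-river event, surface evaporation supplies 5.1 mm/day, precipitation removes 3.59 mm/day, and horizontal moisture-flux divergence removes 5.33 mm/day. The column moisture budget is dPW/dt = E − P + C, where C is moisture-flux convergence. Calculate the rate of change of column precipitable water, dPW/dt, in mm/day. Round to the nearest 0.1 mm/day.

dPW/dt ≈ -3.8 mm/day

dPW/dt = E − P + C = 5.1 − 3.59 + (-5.33) = -3.8 mm/day.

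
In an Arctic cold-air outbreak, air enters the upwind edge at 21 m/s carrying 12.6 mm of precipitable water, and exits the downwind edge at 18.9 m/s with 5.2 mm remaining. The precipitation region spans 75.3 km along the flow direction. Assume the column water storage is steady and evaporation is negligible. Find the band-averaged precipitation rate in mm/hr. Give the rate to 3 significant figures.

R ≈ 7.95 mm/hr

Column moisture flux per unit crosswind length is F = V × PW.
Inflow: F_in = 21 × 12.6 = 264.6 mm·m/s
Outflow: F_out = 18.9 × 5.2 = 98.28 mm·m/s
Steady-state rate R = (F_in − F_out)/L = (264.6 − 98.28) / 75300 m = 2.209e-03 mm/s.
R = 2.209e-03 × 3600 = 7.95 mm/hr.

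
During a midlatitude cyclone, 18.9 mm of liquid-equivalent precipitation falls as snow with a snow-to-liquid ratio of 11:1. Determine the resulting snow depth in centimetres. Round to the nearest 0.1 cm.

Snow depth = liquid × ratio = 18.9 mm × 11 = 207.9 mm = 20.8 cm.

snow depth ≈ 20.8 cm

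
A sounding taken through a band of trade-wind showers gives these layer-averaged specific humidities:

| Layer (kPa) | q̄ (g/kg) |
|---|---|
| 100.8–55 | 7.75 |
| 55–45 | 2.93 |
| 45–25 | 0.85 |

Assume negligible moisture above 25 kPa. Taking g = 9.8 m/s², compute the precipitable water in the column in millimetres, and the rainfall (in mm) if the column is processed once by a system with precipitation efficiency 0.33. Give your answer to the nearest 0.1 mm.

PW ≈ 40.9 mm; rainfall ≈ 13.5 mm

Precipitable water is the column-integrated vapour mass per unit area: PW = (1/g) Σ q̄ Δp, with q in kg/kg and Δp in Pa (1 kg/m² of water = 1 mm).
Layer 100.8–55 kPa: Δp = 458 hPa = 45800 Pa, q̄ = 0.00775 kg/kg → 0.00775 × 45800 / 9.8 = 36.22 mm
Layer 55–45 kPa: Δp = 100 hPa = 10000 Pa, q̄ = 0.00293 kg/kg → 0.00293 × 10000 / 9.8 = 2.99 mm
Layer 45–25 kPa: Δp = 200 hPa = 20000 Pa, q̄ = 0.00085 kg/kg → 0.00085 × 20000 / 9.8 = 1.73 mm
PW = 36.22 + 2.99 + 1.73 = 40.94 ≈ 40.9 mm.
Rainfall = ε × PW = 0.33 × 40.9 = 13.5 mm.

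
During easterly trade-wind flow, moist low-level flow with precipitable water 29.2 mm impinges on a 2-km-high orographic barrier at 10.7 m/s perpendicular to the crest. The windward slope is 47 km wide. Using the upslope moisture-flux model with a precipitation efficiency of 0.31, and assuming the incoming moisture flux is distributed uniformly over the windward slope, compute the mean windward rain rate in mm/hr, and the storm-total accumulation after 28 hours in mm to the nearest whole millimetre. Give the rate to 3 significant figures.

Incoming column moisture flux per unit ridge length: F = V × PW = 10.7 × 29.2 = 312.44 mm·m/s.
Spread over the 47 km slope with efficiency ε = 0.31: R = ε·F/W = 0.31 × 312.44 / 47000 m = 2.061e-03 mm/s.
R = 2.061e-03 × 3600 = 7.42 mm/hr.
Over 28 h: total = 7.42 × 28 = 207.76 ≈ 208 mm.

R ≈ 7.42 mm/hr; total ≈ 208 mm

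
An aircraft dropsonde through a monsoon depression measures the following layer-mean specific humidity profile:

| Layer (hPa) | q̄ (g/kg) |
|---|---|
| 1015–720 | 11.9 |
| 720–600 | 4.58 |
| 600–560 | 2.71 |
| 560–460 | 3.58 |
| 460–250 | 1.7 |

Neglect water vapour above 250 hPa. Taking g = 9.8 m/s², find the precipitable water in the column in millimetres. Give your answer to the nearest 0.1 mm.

Precipitable water is the column-integrated vapour mass per unit area: PW = (1/g) Σ q̄ Δp, with q in kg/kg and Δp in Pa (1 kg/m² of water = 1 mm).
Layer 1015–720 hPa: Δp = 295 hPa = 29500 Pa, q̄ = 0.0119 kg/kg → 0.0119 × 29500 / 9.8 = 35.82 mm
Layer 720–600 hPa: Δp = 120 hPa = 12000 Pa, q̄ = 0.00458 kg/kg → 0.00458 × 12000 / 9.8 = 5.61 mm
Layer 600–560 hPa: Δp = 40 hPa = 4000 Pa, q̄ = 0.00271 kg/kg → 0.00271 × 4000 / 9.8 = 1.11 mm
Layer 560–460 hPa: Δp = 100 hPa = 10000 Pa, q̄ = 0.00358 kg/kg → 0.00358 × 10000 / 9.8 = 3.65 mm
Layer 460–250 hPa: Δp = 210 hPa = 21000 Pa, q̄ = 0.0017 kg/kg → 0.0017 × 21000 / 9.8 = 3.64 mm
PW = 35.82 + 5.61 + 1.11 + 3.65 + 3.64 = 49.83 ≈ 49.8 mm.

PW ≈ 49.8 mm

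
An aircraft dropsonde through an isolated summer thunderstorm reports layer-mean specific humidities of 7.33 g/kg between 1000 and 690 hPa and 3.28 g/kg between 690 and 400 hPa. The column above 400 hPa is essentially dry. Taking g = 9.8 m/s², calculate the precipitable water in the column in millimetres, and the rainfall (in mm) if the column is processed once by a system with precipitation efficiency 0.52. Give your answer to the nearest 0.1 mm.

Precipitable water is the column-integrated vapour mass per unit area: PW = (1/g) Σ q̄ Δp, with q in kg/kg and Δp in Pa (1 kg/m² of water = 1 mm).
Layer 1000–690 hPa: Δp = 310 hPa = 31000 Pa, q̄ = 0.00733 kg/kg → 0.00733 × 31000 / 9.8 = 23.19 mm
Layer 690–400 hPa: Δp = 290 hPa = 29000 Pa, q̄ = 0.00328 kg/kg → 0.00328 × 29000 / 9.8 = 9.71 mm
PW = 23.19 + 9.71 = 32.90 ≈ 32.9 mm.
Rainfall = ε × PW = 0.52 × 32.9 = 17.1 mm.

PW ≈ 32.9 mm; rainfall ≈ 17.1 mm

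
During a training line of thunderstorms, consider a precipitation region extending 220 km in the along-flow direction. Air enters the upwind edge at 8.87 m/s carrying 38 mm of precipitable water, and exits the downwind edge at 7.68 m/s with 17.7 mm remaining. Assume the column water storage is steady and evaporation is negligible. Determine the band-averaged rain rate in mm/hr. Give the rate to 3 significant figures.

R ≈ 3.29 mm/hr

Column moisture flux per unit crosswind length is F = V × PW.
Inflow: F_in = 8.87 × 38 = 337.06 mm·m/s
Outflow: F_out = 7.68 × 17.7 = 135.936 mm·m/s
Steady-state rate R = (F_in − F_out)/L = (337.06 − 135.936) / 220000 m = 9.142e-04 mm/s.
R = 9.142e-04 × 3600 = 3.29 mm/hr.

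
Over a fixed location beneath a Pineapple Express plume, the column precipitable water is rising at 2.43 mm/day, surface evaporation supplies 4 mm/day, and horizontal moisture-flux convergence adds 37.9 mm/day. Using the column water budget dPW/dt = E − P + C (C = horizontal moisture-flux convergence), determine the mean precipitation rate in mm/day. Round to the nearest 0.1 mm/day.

P ≈ 39.5 mm/day

dPW/dt = +2.43 mm/day.
P = E + C − dPW/dt = 4 + (37.9) − (+2.43) = 39.5 mm/day.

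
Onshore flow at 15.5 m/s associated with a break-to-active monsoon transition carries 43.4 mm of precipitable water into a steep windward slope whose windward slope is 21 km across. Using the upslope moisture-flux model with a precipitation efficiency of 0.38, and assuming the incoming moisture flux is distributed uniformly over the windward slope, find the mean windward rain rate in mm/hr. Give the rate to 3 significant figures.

R ≈ 43.8 mm/hr

Incoming column moisture flux per unit ridge length: F = V × PW = 15.5 × 43.4 = 672.7 mm·m/s.
Spread over the 21 km slope with efficiency ε = 0.38: R = ε·F/W = 0.38 × 672.7 / 21000 m = 1.217e-02 mm/s.
R = 1.217e-02 × 3600 = 43.8 mm/hr.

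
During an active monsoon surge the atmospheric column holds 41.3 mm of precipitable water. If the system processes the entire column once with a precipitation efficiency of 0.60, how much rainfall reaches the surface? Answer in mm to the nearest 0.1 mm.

Rainfall = ε × PW = 0.60 × 41.3 = 24.8 mm.

rainfall ≈ 24.8 mm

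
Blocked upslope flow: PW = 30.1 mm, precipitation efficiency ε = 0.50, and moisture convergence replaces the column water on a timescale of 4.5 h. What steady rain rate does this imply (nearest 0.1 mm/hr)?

R ≈ 3.3 mm/hr

Each overturning extracts ε × PW = 0.50 × 30.1 = 15.05 mm.
Rate = ε·PW / τ = 15.05 / 4.5 h = 3.3 mm/hr.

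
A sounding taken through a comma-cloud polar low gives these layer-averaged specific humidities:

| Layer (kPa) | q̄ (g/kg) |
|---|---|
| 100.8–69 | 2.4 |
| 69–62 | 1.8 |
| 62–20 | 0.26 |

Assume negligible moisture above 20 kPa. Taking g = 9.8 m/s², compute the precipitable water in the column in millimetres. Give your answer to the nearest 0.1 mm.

PW ≈ 10.2 mm

Precipitable water is the column-integrated vapour mass per unit area: PW = (1/g) Σ q̄ Δp, with q in kg/kg and Δp in Pa (1 kg/m² of water = 1 mm).
Layer 100.8–69 kPa: Δp = 318 hPa = 31800 Pa, q̄ = 0.0024 kg/kg → 0.0024 × 31800 / 9.8 = 7.79 mm
Layer 69–62 kPa: Δp = 70 hPa = 7000 Pa, q̄ = 0.0018 kg/kg → 0.0018 × 7000 / 9.8 = 1.29 mm
Layer 62–20 kPa: Δp = 420 hPa = 42000 Pa, q̄ = 0.00026 kg/kg → 0.00026 × 42000 / 9.8 = 1.11 mm
PW = 7.79 + 1.29 + 1.11 = 10.19 ≈ 10.2 mm.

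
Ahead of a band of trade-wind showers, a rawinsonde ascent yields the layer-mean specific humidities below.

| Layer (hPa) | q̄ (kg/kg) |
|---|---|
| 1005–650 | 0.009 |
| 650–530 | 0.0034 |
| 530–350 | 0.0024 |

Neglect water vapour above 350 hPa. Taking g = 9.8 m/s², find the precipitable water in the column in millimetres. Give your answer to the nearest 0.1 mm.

PW ≈ 41.2 mm

Precipitable water is the column-integrated vapour mass per unit area: PW = (1/g) Σ q̄ Δp, with q in kg/kg and Δp in Pa (1 kg/m² of water = 1 mm).
Layer 1005–650 hPa: Δp = 355 hPa = 35500 Pa, q̄ = 0.009 kg/kg → 0.009 × 35500 / 9.8 = 32.60 mm
Layer 650–530 hPa: Δp = 120 hPa = 12000 Pa, q̄ = 0.0034 kg/kg → 0.0034 × 12000 / 9.8 = 4.16 mm
Layer 530–350 hPa: Δp = 180 hPa = 18000 Pa, q̄ = 0.0024 kg/kg → 0.0024 × 18000 / 9.8 = 4.41 mm
PW = 32.60 + 4.16 + 4.41 = 41.17 ≈ 41.2 mm.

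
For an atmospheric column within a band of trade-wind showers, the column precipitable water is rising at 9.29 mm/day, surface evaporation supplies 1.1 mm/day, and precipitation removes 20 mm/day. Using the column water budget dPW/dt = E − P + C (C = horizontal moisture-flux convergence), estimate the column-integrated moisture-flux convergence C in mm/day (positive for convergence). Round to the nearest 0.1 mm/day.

dPW/dt = +9.29 mm/day.
C = dPW/dt − E + P = (+9.29) − 1.1 + 20 = 28.2 mm/day.

C ≈ 28.2 mm/day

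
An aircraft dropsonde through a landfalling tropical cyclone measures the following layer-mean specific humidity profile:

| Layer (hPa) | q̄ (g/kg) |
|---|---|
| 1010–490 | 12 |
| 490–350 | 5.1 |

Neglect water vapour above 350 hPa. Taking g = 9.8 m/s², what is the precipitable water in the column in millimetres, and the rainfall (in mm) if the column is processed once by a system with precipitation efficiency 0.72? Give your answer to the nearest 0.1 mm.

Precipitable water is the column-integrated vapour mass per unit area: PW = (1/g) Σ q̄ Δp, with q in kg/kg and Δp in Pa (1 kg/m² of water = 1 mm).
Layer 1010–490 hPa: Δp = 520 hPa = 52000 Pa, q̄ = 0.012 kg/kg → 0.012 × 52000 / 9.8 = 63.67 mm
Layer 490–350 hPa: Δp = 140 hPa = 14000 Pa, q̄ = 0.0051 kg/kg → 0.0051 × 14000 / 9.8 = 7.29 mm
PW = 63.67 + 7.29 = 70.96 ≈ 71.0 mm.
Rainfall = ε × PW = 0.72 × 71.0 = 51.1 mm.

PW ≈ 71.0 mm; rainfall ≈ 51.1 mm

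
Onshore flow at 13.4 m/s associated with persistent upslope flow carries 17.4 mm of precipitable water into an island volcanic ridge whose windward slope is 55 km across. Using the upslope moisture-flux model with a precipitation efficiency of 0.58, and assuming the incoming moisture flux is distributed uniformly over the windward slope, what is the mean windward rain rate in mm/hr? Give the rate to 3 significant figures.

Incoming column moisture flux per unit ridge length: F = V × PW = 13.4 × 17.4 = 233.16 mm·m/s.
Spread over the 55 km slope with efficiency ε = 0.58: R = ε·F/W = 0.58 × 233.16 / 55000 m = 2.459e-03 mm/s.
R = 2.459e-03 × 3600 = 8.85 mm/hr.

R ≈ 8.85 mm/hr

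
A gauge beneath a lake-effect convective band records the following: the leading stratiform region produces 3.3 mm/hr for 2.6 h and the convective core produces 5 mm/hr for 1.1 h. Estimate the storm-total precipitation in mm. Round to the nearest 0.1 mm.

total ≈ 14.1 mm

Total = Σ Rᵢ Δtᵢ = 3.3 × 2.6 + 5 × 1.1
      = 8.58 + 5.5 = 14.1 mm.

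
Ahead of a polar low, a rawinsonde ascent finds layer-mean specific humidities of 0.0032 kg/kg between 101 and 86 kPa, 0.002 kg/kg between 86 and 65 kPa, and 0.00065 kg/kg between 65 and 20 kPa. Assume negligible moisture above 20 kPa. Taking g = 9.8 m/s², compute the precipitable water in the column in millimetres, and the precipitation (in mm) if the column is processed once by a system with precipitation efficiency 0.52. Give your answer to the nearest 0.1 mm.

PW ≈ 12.2 mm; precipitation ≈ 6.3 mm

Precipitable water is the column-integrated vapour mass per unit area: PW = (1/g) Σ q̄ Δp, with q in kg/kg and Δp in Pa (1 kg/m² of water = 1 mm).
Layer 101–86 kPa: Δp = 150 hPa = 15000 Pa, q̄ = 0.0032 kg/kg → 0.0032 × 15000 / 9.8 = 4.90 mm
Layer 86–65 kPa: Δp = 210 hPa = 21000 Pa, q̄ = 0.002 kg/kg → 0.002 × 21000 / 9.8 = 4.29 mm
Layer 65–20 kPa: Δp = 450 hPa = 45000 Pa, q̄ = 0.00065 kg/kg → 0.00065 × 45000 / 9.8 = 2.98 mm
PW = 4.90 + 4.29 + 2.98 = 12.17 ≈ 12.2 mm.
Precipitation = ε × PW = 0.52 × 12.2 = 6.3 mm.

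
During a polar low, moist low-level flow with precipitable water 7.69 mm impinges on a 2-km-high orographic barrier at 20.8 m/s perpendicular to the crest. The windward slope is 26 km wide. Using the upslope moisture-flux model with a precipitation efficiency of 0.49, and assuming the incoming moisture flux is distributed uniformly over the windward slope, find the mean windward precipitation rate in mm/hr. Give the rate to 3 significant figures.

R ≈ 10.9 mm/hr

Incoming column moisture flux per unit ridge length: F = V × PW = 20.8 × 7.69 = 159.952 mm·m/s.
Spread over the 26 km slope with efficiency ε = 0.49: R = ε·F/W = 0.49 × 159.952 / 26000 m = 3.014e-03 mm/s.
R = 3.014e-03 × 3600 = 10.9 mm/hr.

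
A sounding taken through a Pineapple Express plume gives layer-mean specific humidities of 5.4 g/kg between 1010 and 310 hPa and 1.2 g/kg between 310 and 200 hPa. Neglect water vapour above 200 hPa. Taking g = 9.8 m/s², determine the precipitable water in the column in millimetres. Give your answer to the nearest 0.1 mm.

PW ≈ 39.9 mm

Precipitable water is the column-integrated vapour mass per unit area: PW = (1/g) Σ q̄ Δp, with q in kg/kg and Δp in Pa (1 kg/m² of water = 1 mm).
Layer 1010–310 hPa: Δp = 700 hPa = 70000 Pa, q̄ = 0.0054 kg/kg → 0.0054 × 70000 / 9.8 = 38.57 mm
Layer 310–200 hPa: Δp = 110 hPa = 11000 Pa, q̄ = 0.0012 kg/kg → 0.0012 × 11000 / 9.8 = 1.35 mm
PW = 38.57 + 1.35 = 39.92 ≈ 39.9 mm.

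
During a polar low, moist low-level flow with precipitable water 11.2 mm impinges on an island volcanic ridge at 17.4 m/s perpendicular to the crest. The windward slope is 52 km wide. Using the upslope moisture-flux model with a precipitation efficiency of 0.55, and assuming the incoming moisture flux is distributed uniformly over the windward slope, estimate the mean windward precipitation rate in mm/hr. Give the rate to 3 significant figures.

Incoming column moisture flux per unit ridge length: F = V × PW = 17.4 × 11.2 = 194.88 mm·m/s.
Spread over the 52 km slope with efficiency ε = 0.55: R = ε·F/W = 0.55 × 194.88 / 52000 m = 2.061e-03 mm/s.
R = 2.061e-03 × 3600 = 7.42 mm/hr.

R ≈ 7.42 mm/hr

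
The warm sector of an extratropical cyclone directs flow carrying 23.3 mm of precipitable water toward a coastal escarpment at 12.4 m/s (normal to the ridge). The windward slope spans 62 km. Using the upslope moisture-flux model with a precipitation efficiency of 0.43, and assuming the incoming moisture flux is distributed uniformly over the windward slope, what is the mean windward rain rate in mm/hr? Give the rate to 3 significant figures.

R ≈ 7.21 mm/hr

Incoming column moisture flux per unit ridge length: F = V × PW = 12.4 × 23.3 = 288.92 mm·m/s.
Spread over the 62 km slope with efficiency ε = 0.43: R = ε·F/W = 0.43 × 288.92 / 62000 m = 2.004e-03 mm/s.
R = 2.004e-03 × 3600 = 7.21 mm/hr.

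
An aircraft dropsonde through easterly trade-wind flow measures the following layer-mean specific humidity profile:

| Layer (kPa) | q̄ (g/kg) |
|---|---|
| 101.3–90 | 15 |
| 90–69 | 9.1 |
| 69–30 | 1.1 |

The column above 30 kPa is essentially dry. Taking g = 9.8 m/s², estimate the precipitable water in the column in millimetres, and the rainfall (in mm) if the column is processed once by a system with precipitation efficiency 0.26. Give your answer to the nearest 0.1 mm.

PW ≈ 41.2 mm; rainfall ≈ 10.7 mm

Precipitable water is the column-integrated vapour mass per unit area: PW = (1/g) Σ q̄ Δp, with q in kg/kg and Δp in Pa (1 kg/m² of water = 1 mm).
Layer 101.3–90 kPa: Δp = 113 hPa = 11300 Pa, q̄ = 0.015 kg/kg → 0.015 × 11300 / 9.8 = 17.30 mm
Layer 90–69 kPa: Δp = 210 hPa = 21000 Pa, q̄ = 0.0091 kg/kg → 0.0091 × 21000 / 9.8 = 19.50 mm
Layer 69–30 kPa: Δp = 390 hPa = 39000 Pa, q̄ = 0.0011 kg/kg → 0.0011 × 39000 / 9.8 = 4.38 mm
PW = 17.30 + 19.50 + 4.38 = 41.18 ≈ 41.2 mm.
Rainfall = ε × PW = 0.26 × 41.2 = 10.7 mm.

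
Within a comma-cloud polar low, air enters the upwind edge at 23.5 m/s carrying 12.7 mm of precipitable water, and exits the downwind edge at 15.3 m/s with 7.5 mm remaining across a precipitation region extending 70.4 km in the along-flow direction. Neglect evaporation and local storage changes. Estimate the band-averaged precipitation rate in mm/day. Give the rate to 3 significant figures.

R ≈ 225 mm/day

Column moisture flux per unit crosswind length is F = V × PW.
Inflow: F_in = 23.5 × 12.7 = 298.45 mm·m/s
Outflow: F_out = 15.3 × 7.5 = 114.75 mm·m/s
Steady-state rate R = (F_in − F_out)/L = (298.45 − 114.75) / 70400 m = 2.609e-03 mm/s.
R = 2.609e-03 × 3600 × 24 = 225 mm/day.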